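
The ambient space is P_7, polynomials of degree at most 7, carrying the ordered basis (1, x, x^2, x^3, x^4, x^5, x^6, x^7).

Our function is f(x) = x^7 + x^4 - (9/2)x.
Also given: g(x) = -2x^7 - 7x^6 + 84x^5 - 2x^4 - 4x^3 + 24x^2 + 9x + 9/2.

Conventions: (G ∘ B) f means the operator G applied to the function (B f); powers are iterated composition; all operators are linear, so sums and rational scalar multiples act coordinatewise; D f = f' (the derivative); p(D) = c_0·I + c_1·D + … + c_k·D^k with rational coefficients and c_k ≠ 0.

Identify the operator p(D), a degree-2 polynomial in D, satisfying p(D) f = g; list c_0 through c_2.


D^0 f = x^7 + x^4 - (9/2)x
D^1 f = 7x^6 + 4x^3 - 9/2
D^2 f = 42x^5 + 12x^2
matching coefficients of g against c_0 f + c_1 Df + … from the top degree down determines the c_i
solution: c_0 = -2, c_1 = -1, c_2 = 2

c_0 = -2, c_1 = -1, c_2 = 2


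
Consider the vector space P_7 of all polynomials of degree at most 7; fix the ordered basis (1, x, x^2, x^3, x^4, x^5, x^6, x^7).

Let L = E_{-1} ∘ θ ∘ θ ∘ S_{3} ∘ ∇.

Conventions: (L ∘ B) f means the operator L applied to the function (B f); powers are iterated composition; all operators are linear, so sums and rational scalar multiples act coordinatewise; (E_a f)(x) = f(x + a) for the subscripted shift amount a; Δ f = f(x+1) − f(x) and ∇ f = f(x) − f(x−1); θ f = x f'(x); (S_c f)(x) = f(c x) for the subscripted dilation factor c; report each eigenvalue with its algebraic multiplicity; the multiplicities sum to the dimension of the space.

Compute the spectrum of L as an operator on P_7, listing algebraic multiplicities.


image of 1: 0
image of x: 0
image of x^2: 6x - 6
image of x^3: 108x^2 - 225x + 117
image of x^4: 972x^3 - 3132x^2 + 3360x - 1200
image of x^5: 6480x^4 - 28350x^3 + 46530x^2 - 33945x + 9285
image of x^6: 36450x^5 - 201690x^4 + 447120x^3 - 496260x^2 + 275688x - 61308
image of x^7: 183708x^6 - 1229823x^5 + 3438855x^4 - 5139855x^3 + 4329801x^2 - 1948611x + 365925
the matrix is upper triangular; its diagonal is (0, 0, 0, 0, 0, 0, 0, 0)
for a triangular matrix the eigenvalues are the diagonal entries, with algebraic multiplicity their repetition count

λ = 0 (multiplicity 8)


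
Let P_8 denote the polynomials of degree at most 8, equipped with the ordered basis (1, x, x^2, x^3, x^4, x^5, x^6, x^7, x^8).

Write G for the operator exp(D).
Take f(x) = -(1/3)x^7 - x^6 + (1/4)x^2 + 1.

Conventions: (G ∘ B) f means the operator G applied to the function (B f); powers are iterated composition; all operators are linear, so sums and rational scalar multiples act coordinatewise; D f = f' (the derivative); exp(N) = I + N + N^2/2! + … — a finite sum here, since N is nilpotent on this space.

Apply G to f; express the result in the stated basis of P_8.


the image equals g(x) = -(1/3)x^7 - (10/3)x^6 - 13x^5 - (80/3)x^4 - (95/3)x^3 - (87/4)x^2 - (47/6)x - 1/12

order-1 term: -(7/3)x^6 - 6x^5 + (1/2)x
order-2 term: -7x^5 - 15x^4 + 1/4
order-3 term: -(35/3)x^4 - 20x^3
order-4 term: -(35/3)x^3 - 15x^2
order-5 term: -7x^2 - 6x
order-6 term: -(7/3)x - 1
order-7 term: -1/3
the series for exp(D) f terminates at order 7
exp(D) f = -(1/3)x^7 - (10/3)x^6 - 13x^5 - (80/3)x^4 - (95/3)x^3 - (87/4)x^2 - (47/6)x - 1/12


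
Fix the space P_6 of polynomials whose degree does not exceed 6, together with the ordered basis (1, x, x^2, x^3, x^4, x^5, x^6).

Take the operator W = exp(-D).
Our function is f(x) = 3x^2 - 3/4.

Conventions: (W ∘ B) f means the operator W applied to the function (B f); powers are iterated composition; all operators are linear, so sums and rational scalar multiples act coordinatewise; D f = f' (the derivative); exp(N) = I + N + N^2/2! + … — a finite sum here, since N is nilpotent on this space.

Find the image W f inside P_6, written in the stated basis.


the result is g(x) = 3x^2 - 6x + 9/4

order-1 term: -6x
order-2 term: 3
the series for exp(-D) f terminates at order 2
exp(-D) f = 3x^2 - 6x + 9/4


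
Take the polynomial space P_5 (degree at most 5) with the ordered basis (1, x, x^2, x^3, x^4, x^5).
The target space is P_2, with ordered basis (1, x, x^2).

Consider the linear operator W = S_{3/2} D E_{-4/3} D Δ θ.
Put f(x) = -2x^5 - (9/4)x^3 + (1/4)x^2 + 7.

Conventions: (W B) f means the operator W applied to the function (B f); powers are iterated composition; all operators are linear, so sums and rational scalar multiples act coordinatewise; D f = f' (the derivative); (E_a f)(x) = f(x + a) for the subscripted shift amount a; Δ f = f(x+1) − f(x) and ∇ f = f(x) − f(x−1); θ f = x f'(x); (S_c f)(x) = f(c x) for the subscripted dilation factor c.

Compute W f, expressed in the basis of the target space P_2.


the result is g(x) = -1350x^2 + 1500x - 3043/6

θ f = -10x^5 - (27/4)x^3 + (1/2)x^2
Δ θ f = -50x^4 - 100x^3 - (481/4)x^2 - (277/4)x - 65/4
D Δ θ f = -200x^3 - 300x^2 - (481/2)x - 277/4
E_{-4/3} D Δ θ f = -200x^3 + 500x^2 - (3043/6)x + 20753/108
D (E_{-4/3} D Δ) θ f = -600x^2 + 1000x - 3043/6
S_{3/2} D (E_{-4/3} D Δ) θ f = -1350x^2 + 1500x - 3043/6


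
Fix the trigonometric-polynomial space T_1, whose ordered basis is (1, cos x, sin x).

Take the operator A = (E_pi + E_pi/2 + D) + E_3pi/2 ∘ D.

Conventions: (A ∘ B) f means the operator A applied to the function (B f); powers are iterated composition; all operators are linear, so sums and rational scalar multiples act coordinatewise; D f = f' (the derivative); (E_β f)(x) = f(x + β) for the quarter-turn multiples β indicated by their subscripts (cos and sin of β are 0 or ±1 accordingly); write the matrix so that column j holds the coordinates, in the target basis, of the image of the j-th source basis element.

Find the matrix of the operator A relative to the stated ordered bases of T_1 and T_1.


the matrix is [[2, 0, 0]; [0, 0, 2]; [0, -2, 0]] (rows listed top to bottom)

image of 1: 2
image of cos x: -2sin x
image of sin x: 2cos x
each image's coordinates form column j of the matrix


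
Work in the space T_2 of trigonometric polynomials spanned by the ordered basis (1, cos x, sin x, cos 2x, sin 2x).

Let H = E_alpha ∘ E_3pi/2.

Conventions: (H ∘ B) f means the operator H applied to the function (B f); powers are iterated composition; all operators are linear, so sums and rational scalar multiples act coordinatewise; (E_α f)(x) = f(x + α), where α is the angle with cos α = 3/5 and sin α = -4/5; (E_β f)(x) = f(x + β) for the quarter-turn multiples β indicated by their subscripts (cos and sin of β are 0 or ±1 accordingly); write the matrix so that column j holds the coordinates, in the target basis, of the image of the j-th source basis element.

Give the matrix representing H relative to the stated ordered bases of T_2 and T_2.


image of 1: 1
image of cos x: -(4/5)cos x + (3/5)sin x
image of sin x: -(3/5)cos x - (4/5)sin x
image of cos 2x: (7/25)cos 2x - (24/25)sin 2x
image of sin 2x: (24/25)cos 2x + (7/25)sin 2x
each image's coordinates form column j of the matrix

the matrix is [[1, 0, 0, 0, 0]; [0, -4/5, -3/5, 0, 0]; [0, 3/5, -4/5, 0, 0]; [0, 0, 0, 7/25, 24/25]; [0, 0, 0, -24/25, 7/25]] (rows listed top to bottom)


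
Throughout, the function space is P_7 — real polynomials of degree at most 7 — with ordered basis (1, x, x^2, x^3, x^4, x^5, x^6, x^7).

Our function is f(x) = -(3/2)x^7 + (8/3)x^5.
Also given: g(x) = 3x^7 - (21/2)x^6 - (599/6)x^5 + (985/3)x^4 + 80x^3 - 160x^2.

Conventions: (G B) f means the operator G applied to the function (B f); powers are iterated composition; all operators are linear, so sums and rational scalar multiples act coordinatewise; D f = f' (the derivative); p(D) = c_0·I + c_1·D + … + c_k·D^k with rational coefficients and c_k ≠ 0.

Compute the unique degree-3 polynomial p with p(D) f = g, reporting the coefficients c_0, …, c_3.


c_0 = -2, c_1 = 1, c_2 = 3/2, c_3 = -1

D^0 f = -(3/2)x^7 + (8/3)x^5
D^1 f = -(21/2)x^6 + (40/3)x^4
D^2 f = -63x^5 + (160/3)x^3
D^3 f = -315x^4 + 160x^2
matching coefficients of g against c_0 f + c_1 Df + … from the top degree down determines the c_i
solution: c_0 = -2, c_1 = 1, c_2 = 3/2, c_3 = -1


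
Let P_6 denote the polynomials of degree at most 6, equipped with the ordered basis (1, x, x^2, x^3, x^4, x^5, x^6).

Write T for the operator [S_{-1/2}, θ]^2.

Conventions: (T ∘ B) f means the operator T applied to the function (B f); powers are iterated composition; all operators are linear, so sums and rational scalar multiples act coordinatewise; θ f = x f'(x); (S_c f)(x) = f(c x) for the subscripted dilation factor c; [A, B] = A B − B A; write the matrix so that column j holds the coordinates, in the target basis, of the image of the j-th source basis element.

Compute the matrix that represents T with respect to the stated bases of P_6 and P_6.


image of 1: 0
image of x: 0
image of x^2: 0
image of x^3: 0
image of x^4: 0
image of x^5: 0
image of x^6: 0
each image's coordinates form column j of the matrix

the matrix is [[0, 0, 0, 0, 0, 0, 0]; [0, 0, 0, 0, 0, 0, 0]; [0, 0, 0, 0, 0, 0, 0]; [0, 0, 0, 0, 0, 0, 0]; [0, 0, 0, 0, 0, 0, 0]; [0, 0, 0, 0, 0, 0, 0]; [0, 0, 0, 0, 0, 0, 0]] (rows listed top to bottom)


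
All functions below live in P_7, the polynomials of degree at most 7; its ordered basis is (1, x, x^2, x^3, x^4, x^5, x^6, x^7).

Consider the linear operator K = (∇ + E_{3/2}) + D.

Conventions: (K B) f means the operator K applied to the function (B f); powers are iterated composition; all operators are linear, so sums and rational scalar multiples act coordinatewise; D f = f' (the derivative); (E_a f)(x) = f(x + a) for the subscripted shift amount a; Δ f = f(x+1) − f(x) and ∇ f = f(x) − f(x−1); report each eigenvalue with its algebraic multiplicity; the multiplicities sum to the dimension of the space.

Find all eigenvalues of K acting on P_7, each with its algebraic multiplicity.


image of 1: 1
image of x: x + 7/2
image of x^2: x^2 + 7x + 5/4
image of x^3: x^3 + (21/2)x^2 + (15/4)x + 35/8
image of x^4: x^4 + 14x^3 + (15/2)x^2 + (35/2)x + 65/16
image of x^5: x^5 + (35/2)x^4 + (25/2)x^3 + (175/4)x^2 + (325/16)x + 275/32
image of x^6: x^6 + 21x^5 + (75/4)x^4 + (175/2)x^3 + (975/16)x^2 + (825/16)x + 665/64
image of x^7: x^7 + (49/2)x^6 + (105/4)x^5 + (1225/8)x^4 + (2275/16)x^3 + (5775/32)x^2 + (4655/64)x + 2315/128
the matrix is upper triangular; its diagonal is (1, 1, 1, 1, 1, 1, 1, 1)
for a triangular matrix the eigenvalues are the diagonal entries, with algebraic multiplicity their repetition count

λ = 1 (multiplicity 8)


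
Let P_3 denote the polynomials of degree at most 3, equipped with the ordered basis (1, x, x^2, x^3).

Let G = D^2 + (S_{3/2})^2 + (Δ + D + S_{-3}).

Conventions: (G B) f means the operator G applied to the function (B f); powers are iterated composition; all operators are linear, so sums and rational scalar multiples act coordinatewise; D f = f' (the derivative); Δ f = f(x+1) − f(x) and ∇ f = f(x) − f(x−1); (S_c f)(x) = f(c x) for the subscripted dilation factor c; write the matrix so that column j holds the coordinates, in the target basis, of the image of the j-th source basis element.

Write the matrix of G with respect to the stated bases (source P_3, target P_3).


image of 1: 2
image of x: -(3/4)x + 2
image of x^2: (225/16)x^2 + 4x + 3
image of x^3: -(999/64)x^3 + 6x^2 + 9x + 1
each image's coordinates form column j of the matrix

the matrix is [[2, 2, 3, 1]; [0, -3/4, 4, 9]; [0, 0, 225/16, 6]; [0, 0, 0, -999/64]] (rows listed top to bottom)


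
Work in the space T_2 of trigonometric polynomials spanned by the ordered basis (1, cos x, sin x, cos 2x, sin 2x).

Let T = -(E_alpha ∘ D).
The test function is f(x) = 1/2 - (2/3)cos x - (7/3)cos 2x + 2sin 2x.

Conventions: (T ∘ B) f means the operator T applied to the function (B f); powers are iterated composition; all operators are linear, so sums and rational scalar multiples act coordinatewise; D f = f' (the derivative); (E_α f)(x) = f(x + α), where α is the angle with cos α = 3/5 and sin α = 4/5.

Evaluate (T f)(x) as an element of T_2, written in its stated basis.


the result is g(x) = -(8/15)cos x - (2/5)sin x - (84/25)cos 2x + (386/75)sin 2x

D f = (2/3)sin x + 4cos 2x + (14/3)sin 2x
E_alpha D f = (8/15)cos x + (2/5)sin x + (84/25)cos 2x - (386/75)sin 2x
(-(E_alpha ∘ D)) f = -(8/15)cos x - (2/5)sin x - (84/25)cos 2x + (386/75)sin 2x


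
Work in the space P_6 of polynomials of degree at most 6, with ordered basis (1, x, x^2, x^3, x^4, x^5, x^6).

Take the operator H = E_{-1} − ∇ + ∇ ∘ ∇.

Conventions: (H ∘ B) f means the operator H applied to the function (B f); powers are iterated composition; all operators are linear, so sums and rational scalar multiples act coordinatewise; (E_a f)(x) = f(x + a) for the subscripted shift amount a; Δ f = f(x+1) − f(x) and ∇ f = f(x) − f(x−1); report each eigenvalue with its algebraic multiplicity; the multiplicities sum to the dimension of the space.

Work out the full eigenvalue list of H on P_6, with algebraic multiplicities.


λ = 1 (multiplicity 7)

image of 1: 1
image of x: x - 2
image of x^2: x^2 - 4x + 4
image of x^3: x^3 - 6x^2 + 12x - 8
image of x^4: x^4 - 8x^3 + 24x^2 - 32x + 16
image of x^5: x^5 - 10x^4 + 40x^3 - 80x^2 + 80x - 32
image of x^6: x^6 - 12x^5 + 60x^4 - 160x^3 + 240x^2 - 192x + 64
the matrix is upper triangular; its diagonal is (1, 1, 1, 1, 1, 1, 1)
for a triangular matrix the eigenvalues are the diagonal entries, with algebraic multiplicity their repetition count


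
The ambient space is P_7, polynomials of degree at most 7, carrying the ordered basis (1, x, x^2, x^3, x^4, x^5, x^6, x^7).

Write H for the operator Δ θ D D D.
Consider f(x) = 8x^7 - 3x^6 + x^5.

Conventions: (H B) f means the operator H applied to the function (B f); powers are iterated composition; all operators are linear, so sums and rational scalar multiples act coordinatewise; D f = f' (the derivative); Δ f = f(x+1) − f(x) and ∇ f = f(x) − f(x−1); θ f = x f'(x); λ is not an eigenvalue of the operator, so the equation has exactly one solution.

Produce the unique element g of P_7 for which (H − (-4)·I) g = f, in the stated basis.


the image equals g(x) = 2x^7 - (3/4)x^6 + (1/4)x^5 - 1680x^3 - (4635/2)x^2 - (2985/2)x - 360

write g with unknown coordinates in the stated basis and equate coefficients in (H − (-4)·I) g = f
solving from the highest basis element down gives g = 2x^7 - (3/4)x^6 + (1/4)x^5 - 1680x^3 - (4635/2)x^2 - (2985/2)x - 360
check: H g = 6720x^3 + 9270x^2 + 5970x + 1440
so H g − (-4)·g = 8x^7 - 3x^6 + x^5 = f ✓


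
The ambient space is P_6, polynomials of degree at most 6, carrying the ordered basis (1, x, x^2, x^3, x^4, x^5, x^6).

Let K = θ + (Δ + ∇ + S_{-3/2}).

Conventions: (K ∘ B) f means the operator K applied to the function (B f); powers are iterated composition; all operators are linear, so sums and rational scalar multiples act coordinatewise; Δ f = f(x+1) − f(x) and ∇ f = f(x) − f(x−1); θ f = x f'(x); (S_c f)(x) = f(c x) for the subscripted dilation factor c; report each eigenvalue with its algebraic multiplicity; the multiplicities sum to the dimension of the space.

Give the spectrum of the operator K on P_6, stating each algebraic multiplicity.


λ = -83/32 (multiplicity 1), λ = -1/2 (multiplicity 1), λ = -3/8 (multiplicity 1), λ = 1 (multiplicity 1), λ = 17/4 (multiplicity 1), λ = 145/16 (multiplicity 1), λ = 1113/64 (multiplicity 1)

image of 1: 1
image of x: -(1/2)x + 2
image of x^2: (17/4)x^2 + 4x
image of x^3: -(3/8)x^3 + 6x^2 + 2
image of x^4: (145/16)x^4 + 8x^3 + 8x
image of x^5: -(83/32)x^5 + 10x^4 + 20x^2 + 2
image of x^6: (1113/64)x^6 + 12x^5 + 40x^3 + 12x
the matrix is upper triangular; its diagonal is (1, -1/2, 17/4, -3/8, 145/16, -83/32, 1113/64)
for a triangular matrix the eigenvalues are the diagonal entries, with algebraic multiplicity their repetition count


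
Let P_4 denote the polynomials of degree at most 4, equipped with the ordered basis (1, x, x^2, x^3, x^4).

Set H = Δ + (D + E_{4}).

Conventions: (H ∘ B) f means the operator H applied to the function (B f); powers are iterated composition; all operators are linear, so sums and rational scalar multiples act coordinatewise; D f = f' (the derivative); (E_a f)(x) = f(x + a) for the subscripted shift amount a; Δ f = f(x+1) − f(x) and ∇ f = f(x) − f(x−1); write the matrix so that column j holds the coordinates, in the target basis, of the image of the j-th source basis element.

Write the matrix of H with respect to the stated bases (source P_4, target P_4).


image of 1: 1
image of x: x + 6
image of x^2: x^2 + 12x + 17
image of x^3: x^3 + 18x^2 + 51x + 65
image of x^4: x^4 + 24x^3 + 102x^2 + 260x + 257
each image's coordinates form column j of the matrix

the matrix is [[1, 6, 17, 65, 257]; [0, 1, 12, 51, 260]; [0, 0, 1, 18, 102]; [0, 0, 0, 1, 24]; [0, 0, 0, 0, 1]] (rows listed top to bottom)


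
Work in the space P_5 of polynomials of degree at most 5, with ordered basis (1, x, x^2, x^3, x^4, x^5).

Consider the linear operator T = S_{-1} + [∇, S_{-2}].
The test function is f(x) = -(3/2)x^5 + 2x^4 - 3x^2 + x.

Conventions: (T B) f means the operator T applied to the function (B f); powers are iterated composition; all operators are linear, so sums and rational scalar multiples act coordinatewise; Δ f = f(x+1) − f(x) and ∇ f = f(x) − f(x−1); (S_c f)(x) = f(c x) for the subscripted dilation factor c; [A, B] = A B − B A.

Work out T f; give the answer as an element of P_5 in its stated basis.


g(x) = (3/2)x^5 + 362x^4 - 168x^3 + 393x^2 - 118x + 51/2

S_{-1} f = (3/2)x^5 + 2x^4 - 3x^2 - x
S_{-2} f = 48x^5 + 32x^4 - 12x^2 - 2x
∇ S_{-2} f = 240x^4 - 352x^3 + 288x^2 - 136x + 26
∇ f = -(15/2)x^4 + 23x^3 - 27x^2 + (19/2)x + 1/2
S_{-2} ∇ f = -120x^4 - 184x^3 - 108x^2 - 19x + 1/2
[∇, S_{-2}] f = 360x^4 - 168x^3 + 396x^2 - 117x + 51/2
(S_{-1} + [∇, S_{-2}]) f = (3/2)x^5 + 362x^4 - 168x^3 + 393x^2 - 118x + 51/2


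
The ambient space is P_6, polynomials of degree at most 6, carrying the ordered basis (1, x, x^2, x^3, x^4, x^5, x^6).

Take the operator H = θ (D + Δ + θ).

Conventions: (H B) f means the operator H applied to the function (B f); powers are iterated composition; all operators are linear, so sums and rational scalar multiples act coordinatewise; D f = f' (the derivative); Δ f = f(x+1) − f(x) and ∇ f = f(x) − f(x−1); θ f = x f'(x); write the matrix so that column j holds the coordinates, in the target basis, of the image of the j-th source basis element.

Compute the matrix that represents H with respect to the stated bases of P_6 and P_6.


image of 1: 0
image of x: x
image of x^2: 4x^2 + 4x
image of x^3: 9x^3 + 12x^2 + 3x
image of x^4: 16x^4 + 24x^3 + 12x^2 + 4x
image of x^5: 25x^5 + 40x^4 + 30x^3 + 20x^2 + 5x
image of x^6: 36x^6 + 60x^5 + 60x^4 + 60x^3 + 30x^2 + 6x
each image's coordinates form column j of the matrix

the matrix is [[0, 0, 0, 0, 0, 0, 0]; [0, 1, 4, 3, 4, 5, 6]; [0, 0, 4, 12, 12, 20, 30]; [0, 0, 0, 9, 24, 30, 60]; [0, 0, 0, 0, 16, 40, 60]; [0, 0, 0, 0, 0, 25, 60]; [0, 0, 0, 0, 0, 0, 36]] (rows listed top to bottom)


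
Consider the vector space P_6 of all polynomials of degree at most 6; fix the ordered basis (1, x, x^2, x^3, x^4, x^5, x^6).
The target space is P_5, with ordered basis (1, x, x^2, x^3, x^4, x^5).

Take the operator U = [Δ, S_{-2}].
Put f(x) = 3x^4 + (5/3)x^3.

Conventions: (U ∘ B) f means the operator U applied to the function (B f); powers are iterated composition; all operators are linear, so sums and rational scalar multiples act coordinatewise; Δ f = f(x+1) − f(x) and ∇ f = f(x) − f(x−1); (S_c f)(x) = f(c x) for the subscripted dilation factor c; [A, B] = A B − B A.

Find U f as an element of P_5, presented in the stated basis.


S_{-2} f = 48x^4 - (40/3)x^3
Δ S_{-2} f = 192x^3 + 248x^2 + 152x + 104/3
Δ f = 12x^3 + 23x^2 + 17x + 14/3
S_{-2} Δ f = -96x^3 + 92x^2 - 34x + 14/3
[Δ, S_{-2}] f = 288x^3 + 156x^2 + 186x + 30

the result is g(x) = 288x^3 + 156x^2 + 186x + 30


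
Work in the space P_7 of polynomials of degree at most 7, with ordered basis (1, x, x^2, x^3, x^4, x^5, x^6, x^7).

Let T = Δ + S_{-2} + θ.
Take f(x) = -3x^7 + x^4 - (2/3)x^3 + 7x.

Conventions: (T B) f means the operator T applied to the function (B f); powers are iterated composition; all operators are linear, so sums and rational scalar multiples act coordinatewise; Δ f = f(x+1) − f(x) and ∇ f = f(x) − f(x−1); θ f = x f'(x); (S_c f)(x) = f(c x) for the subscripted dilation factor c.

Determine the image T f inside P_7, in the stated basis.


g(x) = 363x^7 - 21x^6 - 63x^5 - 85x^4 - (293/3)x^3 - 59x^2 - 26x + 13/3

Δ f = -21x^6 - 63x^5 - 105x^4 - 101x^3 - 59x^2 - 19x + 13/3
S_{-2} f = 384x^7 + 16x^4 + (16/3)x^3 - 14x
θ f = -21x^7 + 4x^4 - 2x^3 + 7x
(Δ + S_{-2} + θ) f = 363x^7 - 21x^6 - 63x^5 - 85x^4 - (293/3)x^3 - 59x^2 - 26x + 13/3


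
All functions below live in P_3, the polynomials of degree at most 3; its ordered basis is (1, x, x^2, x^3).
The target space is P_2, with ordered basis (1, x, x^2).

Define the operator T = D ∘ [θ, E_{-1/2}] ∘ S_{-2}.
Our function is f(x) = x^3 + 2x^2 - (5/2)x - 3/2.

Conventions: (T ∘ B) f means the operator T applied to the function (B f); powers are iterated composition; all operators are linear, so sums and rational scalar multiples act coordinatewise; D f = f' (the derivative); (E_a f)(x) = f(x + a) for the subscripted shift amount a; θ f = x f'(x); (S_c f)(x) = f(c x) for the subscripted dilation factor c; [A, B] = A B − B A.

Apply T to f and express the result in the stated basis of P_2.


S_{-2} f = -8x^3 + 8x^2 + 5x - 3/2
E_{-1/2} S_{-2} f = -8x^3 + 20x^2 - 9x - 1
θ E_{-1/2} S_{-2} f = -24x^3 + 40x^2 - 9x
θ S_{-2} f = -24x^3 + 16x^2 + 5x
E_{-1/2} θ S_{-2} f = -24x^3 + 52x^2 - 29x + 9/2
[θ, E_{-1/2}] S_{-2} f = -12x^2 + 20x - 9/2
D [θ, E_{-1/2}] S_{-2} f = -24x + 20

the image equals g(x) = -24x + 20


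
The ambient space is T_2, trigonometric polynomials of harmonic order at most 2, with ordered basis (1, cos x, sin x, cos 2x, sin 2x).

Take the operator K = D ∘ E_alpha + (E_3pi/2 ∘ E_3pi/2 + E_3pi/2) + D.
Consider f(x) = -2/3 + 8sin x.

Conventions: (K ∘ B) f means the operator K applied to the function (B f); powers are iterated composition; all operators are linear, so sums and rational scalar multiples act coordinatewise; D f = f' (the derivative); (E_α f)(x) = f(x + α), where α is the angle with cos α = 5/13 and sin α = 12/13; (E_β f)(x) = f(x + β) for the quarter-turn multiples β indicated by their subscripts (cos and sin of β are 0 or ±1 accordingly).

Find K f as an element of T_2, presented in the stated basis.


E_alpha f = -2/3 + (96/13)cos x + (40/13)sin x
D E_alpha f = (40/13)cos x - (96/13)sin x
E_3pi/2 f = -2/3 - 8cos x
E_3pi/2 E_3pi/2 f = -2/3 - 8sin x
E_3pi/2 f = -2/3 - 8cos x
(E_3pi/2 ∘ E_3pi/2 + E_3pi/2) f = -4/3 - 8cos x - 8sin x
D f = 8cos x
(D ∘ E_alpha + (E_3pi/2 ∘ E_3pi/2 + E_3pi/2) + D) f = -4/3 + (40/13)cos x - (200/13)sin x

g(x) = -4/3 + (40/13)cos x - (200/13)sin x


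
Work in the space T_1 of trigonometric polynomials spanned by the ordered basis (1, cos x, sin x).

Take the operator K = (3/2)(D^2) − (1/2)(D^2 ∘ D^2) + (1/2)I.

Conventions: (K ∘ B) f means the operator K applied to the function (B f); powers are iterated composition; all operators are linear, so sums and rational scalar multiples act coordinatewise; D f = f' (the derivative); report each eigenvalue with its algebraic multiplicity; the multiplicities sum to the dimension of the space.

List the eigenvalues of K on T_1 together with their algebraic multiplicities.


λ = -3/2 (multiplicity 2), λ = 1/2 (multiplicity 1)

image of 1: 1/2
image of cos x: -(3/2)cos x
image of sin x: -(3/2)sin x
the matrix is diagonal; its diagonal is (1/2, -3/2, -3/2)
for a triangular matrix the eigenvalues are the diagonal entries, with algebraic multiplicity their repetition count


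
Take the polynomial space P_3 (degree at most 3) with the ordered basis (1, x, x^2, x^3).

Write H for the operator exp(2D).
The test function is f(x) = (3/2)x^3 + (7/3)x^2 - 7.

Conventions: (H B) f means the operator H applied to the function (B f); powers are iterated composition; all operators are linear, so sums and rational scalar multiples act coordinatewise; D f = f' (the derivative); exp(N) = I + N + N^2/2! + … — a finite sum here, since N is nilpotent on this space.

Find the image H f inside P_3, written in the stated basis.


the image equals g(x) = (3/2)x^3 + (34/3)x^2 + (82/3)x + 43/3

order-1 term: 9x^2 + (28/3)x
order-2 term: 18x + 28/3
order-3 term: 12
the series for exp(2D) f terminates at order 3
exp(2D) f = (3/2)x^3 + (34/3)x^2 + (82/3)x + 43/3


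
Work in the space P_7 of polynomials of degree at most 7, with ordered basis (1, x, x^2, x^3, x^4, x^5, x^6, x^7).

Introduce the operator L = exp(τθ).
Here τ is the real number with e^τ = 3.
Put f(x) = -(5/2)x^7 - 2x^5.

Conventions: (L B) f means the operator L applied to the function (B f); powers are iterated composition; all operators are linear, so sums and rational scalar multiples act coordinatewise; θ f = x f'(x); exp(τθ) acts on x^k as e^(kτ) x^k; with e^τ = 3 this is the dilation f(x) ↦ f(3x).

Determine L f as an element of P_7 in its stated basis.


exp(τθ) x^k = e^(kτ) x^k; with e^τ = 3 this sends x^k to 3^k x^k
x^5 ↦ 243 x^5
x^7 ↦ 2187 x^7
applying this coordinatewise to f: exp(τθ) f = -(10935/2)x^7 - 486x^5

the image equals g(x) = -(10935/2)x^7 - 486x^5


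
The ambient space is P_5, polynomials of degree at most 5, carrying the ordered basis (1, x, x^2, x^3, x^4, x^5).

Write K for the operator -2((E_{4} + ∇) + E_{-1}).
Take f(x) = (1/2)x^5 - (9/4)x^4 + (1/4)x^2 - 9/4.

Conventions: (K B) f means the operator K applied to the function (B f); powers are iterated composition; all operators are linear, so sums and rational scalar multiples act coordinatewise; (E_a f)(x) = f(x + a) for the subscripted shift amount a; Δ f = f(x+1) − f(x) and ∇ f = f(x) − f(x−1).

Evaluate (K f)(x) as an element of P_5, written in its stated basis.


the image equals g(x) = -2x^5 - 11x^4 - 88x^3 - 209x^2 - 132x + 129

E_{4} f = (1/2)x^5 + (31/4)x^4 + 44x^3 + (417/4)x^2 + 66x - 249/4
∇ f = (5/2)x^4 - 14x^3 + (37/2)x^2 - 11x + 5/2
(E_{4} + ∇) f = (1/2)x^5 + (41/4)x^4 + 30x^3 + (491/4)x^2 + 55x - 239/4
E_{-1} f = (1/2)x^5 - (19/4)x^4 + 14x^3 - (73/4)x^2 + 11x - 19/4
((E_{4} + ∇) + E_{-1}) f = x^5 + (11/2)x^4 + 44x^3 + (209/2)x^2 + 66x - 129/2
(-2((E_{4} + ∇) + E_{-1})) f = -2x^5 - 11x^4 - 88x^3 - 209x^2 - 132x + 129


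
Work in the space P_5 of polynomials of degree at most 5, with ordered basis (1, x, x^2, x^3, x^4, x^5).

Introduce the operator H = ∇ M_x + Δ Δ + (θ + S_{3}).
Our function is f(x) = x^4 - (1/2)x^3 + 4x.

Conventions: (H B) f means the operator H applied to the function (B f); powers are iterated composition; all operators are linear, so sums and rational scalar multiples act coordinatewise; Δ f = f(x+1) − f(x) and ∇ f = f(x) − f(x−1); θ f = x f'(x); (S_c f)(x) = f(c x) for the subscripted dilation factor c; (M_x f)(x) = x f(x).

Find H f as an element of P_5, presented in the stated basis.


M_x f = x^5 - (1/2)x^4 + 4x^2
∇ M_x f = 5x^4 - 12x^3 + 13x^2 + x - 5/2
Δ f = 4x^3 + (9/2)x^2 + (5/2)x + 9/2
Δ Δ f = 12x^2 + 21x + 11
θ f = 4x^4 - (3/2)x^3 + 4x
S_{3} f = 81x^4 - (27/2)x^3 + 12x
(θ + S_{3}) f = 85x^4 - 15x^3 + 16x
(∇ M_x + Δ Δ + (θ + S_{3})) f = 90x^4 - 27x^3 + 25x^2 + 38x + 17/2

the image equals g(x) = 90x^4 - 27x^3 + 25x^2 + 38x + 17/2


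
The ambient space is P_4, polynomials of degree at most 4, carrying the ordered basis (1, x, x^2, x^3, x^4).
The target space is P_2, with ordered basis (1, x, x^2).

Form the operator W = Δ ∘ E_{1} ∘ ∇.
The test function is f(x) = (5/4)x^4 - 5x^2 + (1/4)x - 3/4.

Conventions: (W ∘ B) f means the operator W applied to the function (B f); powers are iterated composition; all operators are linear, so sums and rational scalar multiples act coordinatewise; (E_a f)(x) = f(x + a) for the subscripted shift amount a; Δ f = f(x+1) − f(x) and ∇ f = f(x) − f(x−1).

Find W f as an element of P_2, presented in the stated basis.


∇ f = 5x^3 - (15/2)x^2 - 5x + 4
E_{1} ∇ f = 5x^3 + (15/2)x^2 - 5x - 7/2
Δ E_{1} ∇ f = 15x^2 + 30x + 15/2

the result is g(x) = 15x^2 + 30x + 15/2


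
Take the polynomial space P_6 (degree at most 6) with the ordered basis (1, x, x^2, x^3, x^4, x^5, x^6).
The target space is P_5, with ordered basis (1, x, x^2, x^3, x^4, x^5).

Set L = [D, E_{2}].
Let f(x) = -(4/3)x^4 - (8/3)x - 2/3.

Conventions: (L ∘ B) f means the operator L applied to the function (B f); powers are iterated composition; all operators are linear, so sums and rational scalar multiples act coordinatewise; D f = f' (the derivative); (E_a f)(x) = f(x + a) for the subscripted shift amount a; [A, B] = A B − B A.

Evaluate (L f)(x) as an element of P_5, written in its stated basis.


the result is g(x) = 0

E_{2} f = -(4/3)x^4 - (32/3)x^3 - 32x^2 - (136/3)x - 82/3
D E_{2} f = -(16/3)x^3 - 32x^2 - 64x - 136/3
D f = -(16/3)x^3 - 8/3
E_{2} D f = -(16/3)x^3 - 32x^2 - 64x - 136/3
[D, E_{2}] f = 0


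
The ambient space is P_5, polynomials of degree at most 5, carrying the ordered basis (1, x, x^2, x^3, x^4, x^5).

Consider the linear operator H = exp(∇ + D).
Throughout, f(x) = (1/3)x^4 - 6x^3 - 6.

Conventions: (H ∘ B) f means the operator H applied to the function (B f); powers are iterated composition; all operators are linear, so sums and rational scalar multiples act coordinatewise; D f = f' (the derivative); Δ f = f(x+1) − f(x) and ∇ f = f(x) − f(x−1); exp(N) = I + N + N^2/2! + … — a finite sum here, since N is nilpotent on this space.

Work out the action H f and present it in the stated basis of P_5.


the image equals g(x) = (1/3)x^4 - (10/3)x^3 - 30x^2 - 50x - 70/3

order-1 term: (8/3)x^3 - 38x^2 + (58/3)x - 19/3
order-2 term: 8x^2 - 80x + 119/3
order-3 term: (32/3)x - 56
order-4 term: 16/3
the series for exp(∇ + D) f terminates at order 4
exp(∇ + D) f = (1/3)x^4 - (10/3)x^3 - 30x^2 - 50x - 70/3


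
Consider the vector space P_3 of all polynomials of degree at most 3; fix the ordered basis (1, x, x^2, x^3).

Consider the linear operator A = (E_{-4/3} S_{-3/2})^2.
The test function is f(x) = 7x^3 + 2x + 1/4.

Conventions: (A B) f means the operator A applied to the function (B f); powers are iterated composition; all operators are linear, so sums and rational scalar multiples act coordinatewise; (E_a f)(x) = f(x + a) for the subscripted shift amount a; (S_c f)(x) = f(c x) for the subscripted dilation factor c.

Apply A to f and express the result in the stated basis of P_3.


S_{-3/2} f = -(189/8)x^3 - 3x + 1/4
E_{-4/3} S_{-3/2} f = -(189/8)x^3 + (189/2)x^2 - 129x + 241/4
S_{-3/2} (E_{-4/3} S_{-3/2}) f = (5103/64)x^3 + (1701/8)x^2 + (387/2)x + 241/4
E_{-4/3} S_{-3/2} (E_{-4/3} S_{-3/2}) f = (5103/64)x^3 - (1701/16)x^2 + (207/4)x - 35/4

g(x) = (5103/64)x^3 - (1701/16)x^2 + (207/4)x - 35/4


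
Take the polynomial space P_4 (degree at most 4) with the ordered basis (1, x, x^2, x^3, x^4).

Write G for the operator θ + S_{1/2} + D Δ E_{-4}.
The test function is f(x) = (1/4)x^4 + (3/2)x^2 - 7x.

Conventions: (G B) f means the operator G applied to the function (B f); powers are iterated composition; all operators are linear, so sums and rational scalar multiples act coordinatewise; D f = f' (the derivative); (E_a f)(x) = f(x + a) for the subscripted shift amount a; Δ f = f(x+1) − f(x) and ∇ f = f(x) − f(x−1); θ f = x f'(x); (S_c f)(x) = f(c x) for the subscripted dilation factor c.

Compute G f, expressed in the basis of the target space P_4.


the result is g(x) = (65/64)x^4 + (51/8)x^2 - (63/2)x + 40

θ f = x^4 + 3x^2 - 7x
S_{1/2} f = (1/64)x^4 + (3/8)x^2 - (7/2)x
E_{-4} f = (1/4)x^4 - 4x^3 + (51/2)x^2 - 83x + 116
Δ E_{-4} f = x^3 - (21/2)x^2 + 40x - 245/4
D Δ E_{-4} f = 3x^2 - 21x + 40
(θ + S_{1/2} + D Δ E_{-4}) f = (65/64)x^4 + (51/8)x^2 - (63/2)x + 40


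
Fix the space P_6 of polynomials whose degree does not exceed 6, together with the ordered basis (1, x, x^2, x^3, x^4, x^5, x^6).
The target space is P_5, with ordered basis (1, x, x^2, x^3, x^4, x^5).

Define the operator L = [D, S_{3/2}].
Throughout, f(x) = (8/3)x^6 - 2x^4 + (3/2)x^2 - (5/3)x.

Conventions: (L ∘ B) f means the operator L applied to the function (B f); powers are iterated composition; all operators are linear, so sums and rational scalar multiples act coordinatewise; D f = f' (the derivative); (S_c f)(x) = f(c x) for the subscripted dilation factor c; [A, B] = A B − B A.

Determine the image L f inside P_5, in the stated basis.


S_{3/2} f = (243/8)x^6 - (81/8)x^4 + (27/8)x^2 - (5/2)x
D S_{3/2} f = (729/4)x^5 - (81/2)x^3 + (27/4)x - 5/2
D f = 16x^5 - 8x^3 + 3x - 5/3
S_{3/2} D f = (243/2)x^5 - 27x^3 + (9/2)x - 5/3
[D, S_{3/2}] f = (243/4)x^5 - (27/2)x^3 + (9/4)x - 5/6

g(x) = (243/4)x^5 - (27/2)x^3 + (9/4)x - 5/6


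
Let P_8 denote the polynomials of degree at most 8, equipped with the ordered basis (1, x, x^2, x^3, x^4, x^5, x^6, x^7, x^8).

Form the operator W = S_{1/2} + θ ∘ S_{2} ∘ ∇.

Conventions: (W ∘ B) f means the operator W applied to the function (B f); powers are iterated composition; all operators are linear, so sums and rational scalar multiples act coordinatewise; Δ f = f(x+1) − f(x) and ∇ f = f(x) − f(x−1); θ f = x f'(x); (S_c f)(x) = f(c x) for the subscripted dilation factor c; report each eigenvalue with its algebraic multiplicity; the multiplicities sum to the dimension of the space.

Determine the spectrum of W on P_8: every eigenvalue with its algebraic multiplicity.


λ = 1/256 (multiplicity 1), λ = 1/128 (multiplicity 1), λ = 1/64 (multiplicity 1), λ = 1/32 (multiplicity 1), λ = 1/16 (multiplicity 1), λ = 1/8 (multiplicity 1), λ = 1/4 (multiplicity 1), λ = 1/2 (multiplicity 1), λ = 1 (multiplicity 1)

image of 1: 1
image of x: (1/2)x
image of x^2: (1/4)x^2 + 4x
image of x^3: (1/8)x^3 + 24x^2 - 6x
image of x^4: (1/16)x^4 + 96x^3 - 48x^2 + 8x
image of x^5: (1/32)x^5 + 320x^4 - 240x^3 + 80x^2 - 10x
image of x^6: (1/64)x^6 + 960x^5 - 960x^4 + 480x^3 - 120x^2 + 12x
image of x^7: (1/128)x^7 + 2688x^6 - 3360x^5 + 2240x^4 - 840x^3 + 168x^2 - 14x
image of x^8: (1/256)x^8 + 7168x^7 - 10752x^6 + 8960x^5 - 4480x^4 + 1344x^3 - 224x^2 + 16x
the matrix is upper triangular; its diagonal is (1, 1/2, 1/4, 1/8, 1/16, 1/32, 1/64, 1/128, 1/256)
for a triangular matrix the eigenvalues are the diagonal entries, with algebraic multiplicity their repetition count


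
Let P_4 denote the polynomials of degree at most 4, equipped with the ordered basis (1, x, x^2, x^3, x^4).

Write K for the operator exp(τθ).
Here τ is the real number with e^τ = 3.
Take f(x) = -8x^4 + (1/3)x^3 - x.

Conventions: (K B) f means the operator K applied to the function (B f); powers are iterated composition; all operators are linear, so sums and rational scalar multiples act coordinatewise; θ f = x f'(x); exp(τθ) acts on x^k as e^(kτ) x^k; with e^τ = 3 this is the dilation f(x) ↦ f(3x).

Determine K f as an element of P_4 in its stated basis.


exp(τθ) x^k = e^(kτ) x^k; with e^τ = 3 this sends x^k to 3^k x^k
x ↦ 3 x
x^3 ↦ 27 x^3
x^4 ↦ 81 x^4
applying this coordinatewise to f: exp(τθ) f = -648x^4 + 9x^3 - 3x

g(x) = -648x^4 + 9x^3 - 3x


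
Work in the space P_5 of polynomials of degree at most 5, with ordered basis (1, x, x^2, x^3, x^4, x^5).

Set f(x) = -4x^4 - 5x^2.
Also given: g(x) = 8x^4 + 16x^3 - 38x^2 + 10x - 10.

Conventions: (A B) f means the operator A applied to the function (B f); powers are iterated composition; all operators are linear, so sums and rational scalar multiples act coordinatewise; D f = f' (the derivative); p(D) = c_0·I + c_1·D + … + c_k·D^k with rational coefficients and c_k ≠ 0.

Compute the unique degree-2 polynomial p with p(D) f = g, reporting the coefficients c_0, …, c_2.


c_0 = -2, c_1 = -1, c_2 = 1

D^0 f = -4x^4 - 5x^2
D^1 f = -16x^3 - 10x
D^2 f = -48x^2 - 10
matching coefficients of g against c_0 f + c_1 Df + … from the top degree down determines the c_i
solution: c_0 = -2, c_1 = -1, c_2 = 1


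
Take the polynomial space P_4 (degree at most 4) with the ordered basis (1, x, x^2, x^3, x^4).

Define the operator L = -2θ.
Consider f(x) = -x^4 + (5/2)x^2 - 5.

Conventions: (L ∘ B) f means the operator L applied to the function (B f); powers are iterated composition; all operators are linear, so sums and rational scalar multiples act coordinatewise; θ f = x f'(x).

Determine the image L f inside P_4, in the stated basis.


θ f = -4x^4 + 5x^2
(-2θ) f = 8x^4 - 10x^2

the image equals g(x) = 8x^4 - 10x^2


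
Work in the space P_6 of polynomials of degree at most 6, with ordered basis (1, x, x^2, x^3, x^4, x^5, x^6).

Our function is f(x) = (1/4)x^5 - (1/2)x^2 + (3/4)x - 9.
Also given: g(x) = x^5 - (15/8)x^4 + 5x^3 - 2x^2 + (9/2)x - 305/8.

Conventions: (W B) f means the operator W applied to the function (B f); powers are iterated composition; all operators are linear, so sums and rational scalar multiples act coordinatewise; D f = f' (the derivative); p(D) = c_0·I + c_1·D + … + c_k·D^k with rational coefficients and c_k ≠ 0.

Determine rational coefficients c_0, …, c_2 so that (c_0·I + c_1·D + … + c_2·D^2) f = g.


c_0 = 4, c_1 = -3/2, c_2 = 1

D^0 f = (1/4)x^5 - (1/2)x^2 + (3/4)x - 9
D^1 f = (5/4)x^4 - x + 3/4
D^2 f = 5x^3 - 1
matching coefficients of g against c_0 f + c_1 Df + … from the top degree down determines the c_i
solution: c_0 = 4, c_1 = -3/2, c_2 = 1


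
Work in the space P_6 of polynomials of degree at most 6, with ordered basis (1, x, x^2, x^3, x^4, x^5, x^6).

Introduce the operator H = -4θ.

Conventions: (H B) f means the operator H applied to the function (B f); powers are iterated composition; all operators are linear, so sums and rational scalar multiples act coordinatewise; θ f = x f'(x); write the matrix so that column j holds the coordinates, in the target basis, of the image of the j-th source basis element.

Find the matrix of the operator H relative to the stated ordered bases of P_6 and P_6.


image of 1: 0
image of x: -4x
image of x^2: -8x^2
image of x^3: -12x^3
image of x^4: -16x^4
image of x^5: -20x^5
image of x^6: -24x^6
each image's coordinates form column j of the matrix

the matrix is [[0, 0, 0, 0, 0, 0, 0]; [0, -4, 0, 0, 0, 0, 0]; [0, 0, -8, 0, 0, 0, 0]; [0, 0, 0, -12, 0, 0, 0]; [0, 0, 0, 0, -16, 0, 0]; [0, 0, 0, 0, 0, -20, 0]; [0, 0, 0, 0, 0, 0, -24]] (rows listed top to bottom)


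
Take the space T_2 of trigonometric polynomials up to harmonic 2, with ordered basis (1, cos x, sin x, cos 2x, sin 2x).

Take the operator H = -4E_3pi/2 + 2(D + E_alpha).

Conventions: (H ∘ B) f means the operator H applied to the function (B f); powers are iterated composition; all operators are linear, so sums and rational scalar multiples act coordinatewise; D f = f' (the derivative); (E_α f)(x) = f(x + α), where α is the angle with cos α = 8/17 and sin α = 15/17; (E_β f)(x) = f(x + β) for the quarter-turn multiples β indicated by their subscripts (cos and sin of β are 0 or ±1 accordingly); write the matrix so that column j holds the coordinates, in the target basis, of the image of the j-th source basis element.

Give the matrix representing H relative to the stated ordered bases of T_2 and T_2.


the matrix is [[-2, 0, 0, 0, 0]; [0, 16/17, 132/17, 0, 0]; [0, -132/17, 16/17, 0, 0]; [0, 0, 0, 834/289, 1636/289]; [0, 0, 0, -1636/289, 834/289]] (rows listed top to bottom)

image of 1: -2
image of cos x: (16/17)cos x - (132/17)sin x
image of sin x: (132/17)cos x + (16/17)sin x
image of cos 2x: (834/289)cos 2x - (1636/289)sin 2x
image of sin 2x: (1636/289)cos 2x + (834/289)sin 2x
each image's coordinates form column j of the matrix


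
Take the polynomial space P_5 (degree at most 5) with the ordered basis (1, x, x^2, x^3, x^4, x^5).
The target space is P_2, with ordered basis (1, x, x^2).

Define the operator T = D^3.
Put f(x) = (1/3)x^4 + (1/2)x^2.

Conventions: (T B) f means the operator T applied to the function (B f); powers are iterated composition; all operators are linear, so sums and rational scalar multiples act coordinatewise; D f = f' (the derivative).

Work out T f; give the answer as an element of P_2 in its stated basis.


g(x) = 8x

D f = (4/3)x^3 + x
D D f = 4x^2 + 1
D D D f = 8x
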